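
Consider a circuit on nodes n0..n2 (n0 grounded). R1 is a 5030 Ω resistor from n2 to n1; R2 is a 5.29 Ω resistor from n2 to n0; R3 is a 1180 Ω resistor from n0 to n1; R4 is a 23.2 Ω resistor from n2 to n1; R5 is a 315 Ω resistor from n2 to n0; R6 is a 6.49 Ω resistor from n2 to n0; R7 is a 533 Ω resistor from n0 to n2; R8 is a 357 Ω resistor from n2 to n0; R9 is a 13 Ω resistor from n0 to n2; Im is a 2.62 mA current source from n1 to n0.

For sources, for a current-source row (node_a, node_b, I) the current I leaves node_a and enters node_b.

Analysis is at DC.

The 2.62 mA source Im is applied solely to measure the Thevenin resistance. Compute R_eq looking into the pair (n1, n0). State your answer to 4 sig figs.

R_eq = 24.89 Ω

Element admittances at DC:
  Y(R1) = 0.0001988 S between n2,n1
  Y(R2) = 0.1890 S between n2,n0
  Y(R3) = 0.0008475 S between n0,n1
  Y(R4) = 0.04310 S between n2,n1
  Y(R5) = 0.003175 S between n2,n0
  Y(R6) = 0.1541 S between n2,n0
  Y(R7) = 0.001876 S between n0,n2
  Y(R8) = 0.002801 S between n2,n0
  Y(R9) = 0.07692 S between n0,n2
  Im: injects 0.00262 A into n0 (from n1)
Assemble and solve the 2×2 MNA system:
  V(n1)=-0.06522  V(n2)=-0.005994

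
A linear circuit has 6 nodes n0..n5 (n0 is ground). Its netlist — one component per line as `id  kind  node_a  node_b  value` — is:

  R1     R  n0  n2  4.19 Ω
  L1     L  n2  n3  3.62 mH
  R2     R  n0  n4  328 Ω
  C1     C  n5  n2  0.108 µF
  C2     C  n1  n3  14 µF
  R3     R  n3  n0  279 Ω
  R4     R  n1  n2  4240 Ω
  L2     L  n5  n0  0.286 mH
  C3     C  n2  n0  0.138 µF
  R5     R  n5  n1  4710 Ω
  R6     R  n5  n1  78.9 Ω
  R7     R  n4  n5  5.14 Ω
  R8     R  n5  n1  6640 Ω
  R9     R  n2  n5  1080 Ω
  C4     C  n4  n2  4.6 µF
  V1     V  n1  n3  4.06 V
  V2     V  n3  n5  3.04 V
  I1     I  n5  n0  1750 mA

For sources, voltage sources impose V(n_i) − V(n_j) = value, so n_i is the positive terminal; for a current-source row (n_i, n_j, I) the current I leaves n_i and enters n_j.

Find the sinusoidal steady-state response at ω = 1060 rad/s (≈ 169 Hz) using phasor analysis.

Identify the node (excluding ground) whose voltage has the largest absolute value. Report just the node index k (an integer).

MNA unknowns: 5 node voltages V₁..V_5 plus 2 source currents (V1, V2)
R1: Y=0.2387+0.000j on G[0,2]
L1: Y=0.000-0.2606j on G[2,3]
R2: Y=0.003049+0.000j on G[0,4]
C1: Y=0.000+0.0001145j on G[5,2]
C2: Y=0.000+0.01484j on G[1,3]
R3: Y=0.003584+0.000j on G[3,0]
R4: Y=0.0002358+0.000j on G[1,2]
L2: Y=0.000-3.299j on G[5,0]
C3: Y=0.000+0.0001463j on G[2,0]
R5: Y=0.0002123+0.000j on G[5,1]
R6: Y=0.01267+0.000j on G[5,1]
R7: Y=0.1946+0.000j on G[4,5]
R8: Y=0.0001506+0.000j on G[5,1]
R9: Y=0.0009259+0.000j on G[2,5]
C4: Y=0.000+0.004876j on G[4,2]
V1: row V1−V3=4.06, i_V1 at 1,3
V2: row V3−V5=3.04, i_V2 at 3,5
I1: z[5]−=1.75, z[0]+=1.75
solve → V1=6.968-0.6255j, V2=1.269-1.812j, V3=2.908-0.6255j, V4=-0.09990-0.5821j, V5=-0.1323-0.6255j
aux → i_V1=-0.09391-0.06053j, i_V2=-0.4137+0.4289j

1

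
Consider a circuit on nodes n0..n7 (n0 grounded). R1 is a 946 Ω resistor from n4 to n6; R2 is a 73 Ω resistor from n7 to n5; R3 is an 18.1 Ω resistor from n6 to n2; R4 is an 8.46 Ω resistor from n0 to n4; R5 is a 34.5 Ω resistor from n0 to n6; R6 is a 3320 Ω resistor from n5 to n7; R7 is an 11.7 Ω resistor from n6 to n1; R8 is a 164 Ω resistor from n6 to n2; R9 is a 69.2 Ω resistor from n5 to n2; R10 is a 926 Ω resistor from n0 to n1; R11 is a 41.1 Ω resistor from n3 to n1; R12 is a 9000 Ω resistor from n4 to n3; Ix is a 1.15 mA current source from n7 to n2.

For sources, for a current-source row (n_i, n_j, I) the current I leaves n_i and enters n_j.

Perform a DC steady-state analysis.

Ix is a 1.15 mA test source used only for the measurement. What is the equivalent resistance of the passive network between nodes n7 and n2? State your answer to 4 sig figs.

R_eq = 140.6 Ω

Apply KCL at each of the 7 non-ground nodes and solve the resulting linear system.
Node n1: branches {R7, R10, R11} → V_1 = 0.000
Node n2: branches {R3, R8, R9, Ix} → V_2 = 0.000
Node n3: branches {R11, R12} → V_3 = 0.000
Node n4: branches {R1, R4, R12} → V_4 = 0.000
Node n5: branches {R2, R6, R9} → V_5 = -0.07958
Node n6: branches {R1, R3, R5, R7, R8} → V_6 = 0.000
Node n7: branches {R2, R6, Ix} → V_7 = -0.1617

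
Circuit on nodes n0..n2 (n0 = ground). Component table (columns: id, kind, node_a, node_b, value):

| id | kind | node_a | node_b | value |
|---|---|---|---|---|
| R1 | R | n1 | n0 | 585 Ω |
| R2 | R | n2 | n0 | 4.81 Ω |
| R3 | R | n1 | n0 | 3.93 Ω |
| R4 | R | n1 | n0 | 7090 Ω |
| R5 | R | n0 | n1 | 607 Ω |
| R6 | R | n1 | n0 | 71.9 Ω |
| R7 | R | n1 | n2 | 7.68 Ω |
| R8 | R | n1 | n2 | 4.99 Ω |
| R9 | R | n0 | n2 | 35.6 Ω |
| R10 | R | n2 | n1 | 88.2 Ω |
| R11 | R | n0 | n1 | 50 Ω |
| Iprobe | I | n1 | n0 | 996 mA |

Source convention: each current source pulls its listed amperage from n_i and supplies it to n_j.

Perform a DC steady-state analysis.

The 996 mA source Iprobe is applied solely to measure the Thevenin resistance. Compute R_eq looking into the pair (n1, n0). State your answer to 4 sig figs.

Apply KCL at each of the 2 non-ground nodes and solve the resulting linear system.
Node n1: branches {R1, R3, R4, R5, R6, R7, R8, R10, R11, Iprobe} → V_1 = -2.308
Node n2: branches {R2, R7, R8, R9, R10} → V_2 = -1.366

R_eq = 2.318 Ω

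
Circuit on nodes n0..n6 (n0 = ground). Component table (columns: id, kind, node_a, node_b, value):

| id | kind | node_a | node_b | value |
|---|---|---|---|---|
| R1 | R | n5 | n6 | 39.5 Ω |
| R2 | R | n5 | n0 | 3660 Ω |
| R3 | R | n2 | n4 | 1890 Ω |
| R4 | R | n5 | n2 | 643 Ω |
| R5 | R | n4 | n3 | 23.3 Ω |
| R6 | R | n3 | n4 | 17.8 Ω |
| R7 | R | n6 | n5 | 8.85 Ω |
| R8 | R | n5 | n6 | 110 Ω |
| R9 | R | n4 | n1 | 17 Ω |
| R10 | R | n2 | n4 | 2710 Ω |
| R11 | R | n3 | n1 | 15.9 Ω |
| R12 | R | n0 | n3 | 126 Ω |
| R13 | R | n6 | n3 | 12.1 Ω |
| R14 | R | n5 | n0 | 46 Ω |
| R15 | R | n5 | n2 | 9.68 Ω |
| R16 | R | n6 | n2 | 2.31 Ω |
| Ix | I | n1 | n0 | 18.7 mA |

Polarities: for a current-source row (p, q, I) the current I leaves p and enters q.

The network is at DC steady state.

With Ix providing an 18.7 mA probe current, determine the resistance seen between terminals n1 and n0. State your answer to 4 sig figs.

R_eq = 51.37 Ω

MNA unknowns: 6 node voltages V₁..V_6
R1: Y=0.02532 on G[5,6]
R2: Y=0.0002732 on G[5,0]
R3: Y=0.0005291 on G[2,4]
R4: Y=0.001555 on G[5,2]
R5: Y=0.04292 on G[4,3]
R6: Y=0.05618 on G[3,4]
R7: Y=0.1130 on G[6,5]
R8: Y=0.009091 on G[5,6]
R9: Y=0.05882 on G[4,1]
R10: Y=0.0003690 on G[2,4]
R11: Y=0.06289 on G[3,1]
R12: Y=0.007937 on G[0,3]
R13: Y=0.08264 on G[6,3]
R14: Y=0.02174 on G[5,0]
R15: Y=0.1033 on G[5,2]
R16: Y=0.4329 on G[6,2]
Ix: z[1]−=0.0187, z[0]+=0.0187
solve → V1=-0.9605, V2=-0.6143, V3=-0.7739, V4=-0.8422, V5=-0.5705, V6=-0.6245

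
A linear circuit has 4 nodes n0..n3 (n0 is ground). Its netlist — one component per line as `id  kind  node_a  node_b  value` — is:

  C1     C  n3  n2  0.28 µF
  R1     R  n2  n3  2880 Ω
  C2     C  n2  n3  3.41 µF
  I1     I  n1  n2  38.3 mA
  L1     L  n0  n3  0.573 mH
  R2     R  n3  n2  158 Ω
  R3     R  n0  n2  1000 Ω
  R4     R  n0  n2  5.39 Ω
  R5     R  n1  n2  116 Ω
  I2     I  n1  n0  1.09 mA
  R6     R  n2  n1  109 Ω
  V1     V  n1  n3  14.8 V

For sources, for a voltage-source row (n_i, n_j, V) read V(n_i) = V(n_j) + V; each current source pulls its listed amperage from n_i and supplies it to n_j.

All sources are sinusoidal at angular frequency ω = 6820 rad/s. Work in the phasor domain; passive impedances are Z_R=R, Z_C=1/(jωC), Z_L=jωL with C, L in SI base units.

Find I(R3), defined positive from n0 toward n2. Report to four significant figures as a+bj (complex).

-0.001492+0.0003336j A

MNA unknowns: 3 node voltages V₁..V_3 plus 1 source current (V1)
C1: Y=0.000+0.001910j on G[3,2]
R1: Y=0.0003472+0.000j on G[2,3]
C2: Y=0.000+0.02326j on G[2,3]
I1: z[1]−=0.0383, z[2]+=0.0383
L1: Y=0.000-0.2559j on G[0,3]
R2: Y=0.006329+0.000j on G[3,2]
R3: Y=0.001000+0.000j on G[0,2]
R4: Y=0.1855+0.000j on G[0,2]
R5: Y=0.008621+0.000j on G[1,2]
I2: z[1]−=0.00109, z[0]+=0.00109
R6: Y=0.009174+0.000j on G[2,1]
V1: row V1−V3=14.8, i_V1 at 1,3
solve → V1=14.56-1.092j, V2=1.492-0.3336j, V3=-0.2431-1.092j
aux → i_V1=-0.2719+0.01349j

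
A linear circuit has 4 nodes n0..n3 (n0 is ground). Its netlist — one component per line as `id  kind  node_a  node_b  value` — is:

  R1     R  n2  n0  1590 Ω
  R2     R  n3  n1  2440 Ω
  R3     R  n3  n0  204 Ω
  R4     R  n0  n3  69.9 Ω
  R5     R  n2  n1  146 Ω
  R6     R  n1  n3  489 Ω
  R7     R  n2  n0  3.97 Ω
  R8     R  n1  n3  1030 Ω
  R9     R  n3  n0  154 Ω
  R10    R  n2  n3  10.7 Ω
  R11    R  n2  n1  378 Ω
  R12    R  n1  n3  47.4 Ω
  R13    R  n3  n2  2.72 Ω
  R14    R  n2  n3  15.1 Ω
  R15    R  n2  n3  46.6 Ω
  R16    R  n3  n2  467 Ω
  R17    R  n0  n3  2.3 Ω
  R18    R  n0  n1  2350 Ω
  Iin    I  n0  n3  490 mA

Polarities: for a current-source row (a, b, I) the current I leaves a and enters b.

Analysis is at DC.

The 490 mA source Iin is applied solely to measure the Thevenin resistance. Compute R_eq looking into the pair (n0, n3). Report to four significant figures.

Apply KCL at each of the 3 non-ground nodes and solve the resulting linear system.
Node n1: branches {R2, R5, R6, R8, R11, R12, R18} → V_1 = 0.6962
Node n2: branches {R1, R5, R7, R10, R11, R13, R14, R15, R16} → V_2 = 0.5314
Node n3: branches {R2, R3, R4, R6, R8, R9, R10, R12, R13, R14, R15, R16, R17, Iin} → V_3 = 0.7721

R_eq = 1.576 Ω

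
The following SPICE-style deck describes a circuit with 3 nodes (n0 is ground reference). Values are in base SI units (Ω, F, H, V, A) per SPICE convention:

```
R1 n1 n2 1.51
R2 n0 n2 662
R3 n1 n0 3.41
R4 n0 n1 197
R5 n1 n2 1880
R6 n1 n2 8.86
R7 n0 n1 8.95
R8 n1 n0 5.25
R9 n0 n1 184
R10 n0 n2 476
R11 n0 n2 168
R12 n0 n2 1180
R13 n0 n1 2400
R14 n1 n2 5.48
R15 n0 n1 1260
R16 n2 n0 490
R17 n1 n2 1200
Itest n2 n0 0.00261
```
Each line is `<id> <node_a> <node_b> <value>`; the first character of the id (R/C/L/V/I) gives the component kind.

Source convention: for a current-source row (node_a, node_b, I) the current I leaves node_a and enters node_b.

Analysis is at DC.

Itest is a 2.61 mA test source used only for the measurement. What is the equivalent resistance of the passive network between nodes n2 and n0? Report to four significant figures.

Element admittances at DC:
  Y(R1) = 0.6623 S between n1,n2
  Y(R2) = 0.001511 S between n0,n2
  Y(R3) = 0.2933 S between n1,n0
  Y(R4) = 0.005076 S between n0,n1
  Y(R5) = 0.0005319 S between n1,n2
  Y(R6) = 0.1129 S between n1,n2
  Y(R7) = 0.1117 S between n0,n1
  Y(R8) = 0.1905 S between n1,n0
  Y(R9) = 0.005435 S between n0,n1
  Y(R10) = 0.002101 S between n0,n2
  Y(R11) = 0.005952 S between n0,n2
  Y(R12) = 0.0008475 S between n0,n2
  Y(R13) = 0.0004167 S between n0,n1
  Y(R14) = 0.1825 S between n1,n2
  Y(R15) = 0.0007937 S between n0,n1
  Y(R16) = 0.002041 S between n2,n0
  Y(R17) = 0.0008333 S between n1,n2
  Itest: injects 0.00261 A into n0 (from n2)
Assemble and solve the 2×2 MNA system:
  V(n1)=-0.004159  V(n2)=-0.006793

R_eq = 2.603 Ω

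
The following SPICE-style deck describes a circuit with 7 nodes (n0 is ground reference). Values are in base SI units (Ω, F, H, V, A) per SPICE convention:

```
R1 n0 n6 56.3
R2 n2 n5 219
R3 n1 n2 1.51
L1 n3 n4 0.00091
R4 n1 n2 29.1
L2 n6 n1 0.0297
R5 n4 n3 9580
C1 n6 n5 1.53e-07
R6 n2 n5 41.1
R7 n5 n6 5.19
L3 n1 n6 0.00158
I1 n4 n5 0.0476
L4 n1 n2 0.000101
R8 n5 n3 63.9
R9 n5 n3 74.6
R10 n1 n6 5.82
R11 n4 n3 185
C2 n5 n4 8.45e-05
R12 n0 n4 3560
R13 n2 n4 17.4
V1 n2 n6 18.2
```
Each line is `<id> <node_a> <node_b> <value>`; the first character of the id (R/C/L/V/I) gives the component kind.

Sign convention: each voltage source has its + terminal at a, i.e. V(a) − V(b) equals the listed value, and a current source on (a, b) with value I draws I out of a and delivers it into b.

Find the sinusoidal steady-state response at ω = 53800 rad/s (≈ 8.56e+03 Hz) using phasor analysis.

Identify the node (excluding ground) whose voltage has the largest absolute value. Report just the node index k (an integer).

2

MNA unknowns: 6 node voltages V₁..V_6 plus 1 source current (V1)
R1: Y=0.01776+0.000j on G[0,6]
R2: Y=0.004566+0.000j on G[2,5]
R3: Y=0.6623+0.000j on G[1,2]
L1: Y=0.000-0.02043j on G[3,4]
R4: Y=0.03436+0.000j on G[1,2]
L2: Y=0.000-0.0006258j on G[6,1]
R5: Y=0.0001044+0.000j on G[4,3]
C1: Y=0.000+0.008231j on G[6,5]
R6: Y=0.02433+0.000j on G[2,5]
R7: Y=0.1927+0.000j on G[5,6]
L3: Y=0.000-0.01176j on G[1,6]
I1: z[4]−=0.0476, z[5]+=0.0476
L4: Y=0.000-0.1840j on G[1,2]
R8: Y=0.01565+0.000j on G[5,3]
R9: Y=0.01340+0.000j on G[5,3]
R10: Y=0.1718+0.000j on G[1,6]
R11: Y=0.005405+0.000j on G[4,3]
C2: Y=0.000+4.546j on G[5,4]
R12: Y=0.0002809+0.000j on G[0,4]
R13: Y=0.05747+0.000j on G[2,4]
V1: row V2−V6=18.2, i_V1 at 2,6
solve → V1=14.63-0.5234j, V2=18.11+0.004413j, V3=5.482-0.1880j, V4=5.539-0.2791j, V5=5.535-0.1306j, V6=-0.08760+0.004413j
aux → i_V1=-3.608+0.2529j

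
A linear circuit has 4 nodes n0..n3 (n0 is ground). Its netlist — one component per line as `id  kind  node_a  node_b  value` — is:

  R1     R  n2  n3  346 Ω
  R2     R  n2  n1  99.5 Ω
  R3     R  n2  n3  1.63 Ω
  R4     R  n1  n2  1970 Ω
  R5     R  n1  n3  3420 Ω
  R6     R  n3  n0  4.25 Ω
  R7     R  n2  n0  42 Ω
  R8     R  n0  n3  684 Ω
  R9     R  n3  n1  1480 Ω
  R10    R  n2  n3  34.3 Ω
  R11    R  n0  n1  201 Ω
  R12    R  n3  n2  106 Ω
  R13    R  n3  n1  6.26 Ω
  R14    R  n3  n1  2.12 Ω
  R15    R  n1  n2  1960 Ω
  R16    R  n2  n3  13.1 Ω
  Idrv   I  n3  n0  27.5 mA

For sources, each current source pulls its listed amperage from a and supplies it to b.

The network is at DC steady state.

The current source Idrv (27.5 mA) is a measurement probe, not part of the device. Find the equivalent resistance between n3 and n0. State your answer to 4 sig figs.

Element admittances at DC:
  Y(R1) = 0.002890 S between n2,n3
  Y(R2) = 0.01005 S between n2,n1
  Y(R3) = 0.6135 S between n2,n3
  Y(R4) = 0.0005076 S between n1,n2
  Y(R5) = 0.0002924 S between n1,n3
  Y(R6) = 0.2353 S between n3,n0
  Y(R7) = 0.02381 S between n2,n0
  Y(R8) = 0.001462 S between n0,n3
  Y(R9) = 0.0006757 S between n3,n1
  Y(R10) = 0.02915 S between n2,n3
  Y(R11) = 0.004975 S between n0,n1
  Y(R12) = 0.009434 S between n3,n2
  Y(R13) = 0.1597 S between n3,n1
  Y(R14) = 0.4717 S between n3,n1
  Y(R15) = 0.0005102 S between n1,n2
  Y(R16) = 0.07634 S between n2,n3
  Idrv: injects 0.0275 A into n0 (from n3)
Assemble and solve the 3×3 MNA system:
  V(n1)=-0.1030  V(n2)=-0.1006  V(n3)=-0.1039

R_eq = 3.777 Ω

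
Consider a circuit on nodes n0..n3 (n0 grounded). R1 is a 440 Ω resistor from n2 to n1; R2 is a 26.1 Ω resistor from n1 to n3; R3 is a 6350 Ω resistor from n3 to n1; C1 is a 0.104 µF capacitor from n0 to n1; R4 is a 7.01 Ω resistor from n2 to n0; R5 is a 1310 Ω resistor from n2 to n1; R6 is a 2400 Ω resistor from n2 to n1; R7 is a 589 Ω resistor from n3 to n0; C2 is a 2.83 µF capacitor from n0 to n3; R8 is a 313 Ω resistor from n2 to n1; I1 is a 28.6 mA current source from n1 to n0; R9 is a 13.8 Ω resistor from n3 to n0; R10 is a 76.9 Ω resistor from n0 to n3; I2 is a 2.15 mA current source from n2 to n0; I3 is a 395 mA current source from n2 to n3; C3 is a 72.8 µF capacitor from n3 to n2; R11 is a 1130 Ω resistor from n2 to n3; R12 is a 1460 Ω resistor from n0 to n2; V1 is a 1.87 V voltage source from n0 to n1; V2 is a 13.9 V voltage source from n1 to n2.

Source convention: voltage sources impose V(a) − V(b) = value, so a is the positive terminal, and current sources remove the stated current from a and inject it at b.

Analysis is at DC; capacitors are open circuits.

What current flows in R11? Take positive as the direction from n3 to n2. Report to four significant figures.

0.01612 A

Apply KCL at each of the 3 non-ground nodes and solve the resulting linear system.
Node n1: branches {R1, R2, R3, C1, R5, R6, R8, I1, V1, V2} → V_1 = -1.870
Node n2: branches {R1, R4, R5, R6, R8, I2, I3, C3, R11, R12, V2} → V_2 = -15.77
Node n3: branches {R2, R3, R7, C2, R9, R10, I3, C3, R11} → V_3 = 2.443
Source currents: i(V1)=-2.017, i(V2)=-1.972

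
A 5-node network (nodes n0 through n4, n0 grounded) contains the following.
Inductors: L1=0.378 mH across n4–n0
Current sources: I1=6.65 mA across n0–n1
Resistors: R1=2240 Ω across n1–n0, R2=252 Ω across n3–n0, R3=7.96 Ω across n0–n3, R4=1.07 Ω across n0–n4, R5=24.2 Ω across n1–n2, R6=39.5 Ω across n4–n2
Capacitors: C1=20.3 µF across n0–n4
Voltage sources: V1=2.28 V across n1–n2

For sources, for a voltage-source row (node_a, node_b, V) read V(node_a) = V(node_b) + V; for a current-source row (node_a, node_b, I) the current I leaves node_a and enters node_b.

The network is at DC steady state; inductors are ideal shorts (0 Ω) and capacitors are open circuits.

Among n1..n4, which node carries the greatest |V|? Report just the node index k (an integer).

MNA unknowns: 4 node voltages V₁..V_4 plus 2 source currents (L1, V1)
L1: row V4−V0=0, i_L1 at 4,0
I1: z[0]−=0.00665, z[1]+=0.00665
R1: Y=0.0004464 on G[1,0]
R2: Y=0.003968 on G[3,0]
R3: Y=0.1256 on G[0,3]
R4: Y=0.9346 on G[0,4]
R5: Y=0.04132 on G[1,2]
C1: Y=0.000 on G[0,4]
R6: Y=0.02532 on G[4,2]
V1: row V1−V2=2.28, i_V1 at 1,2
solve → V1=2.499, V2=0.2186, V3=0.000, V4=0.000
aux → i_L1=0.005535, i_V1=-0.08868

1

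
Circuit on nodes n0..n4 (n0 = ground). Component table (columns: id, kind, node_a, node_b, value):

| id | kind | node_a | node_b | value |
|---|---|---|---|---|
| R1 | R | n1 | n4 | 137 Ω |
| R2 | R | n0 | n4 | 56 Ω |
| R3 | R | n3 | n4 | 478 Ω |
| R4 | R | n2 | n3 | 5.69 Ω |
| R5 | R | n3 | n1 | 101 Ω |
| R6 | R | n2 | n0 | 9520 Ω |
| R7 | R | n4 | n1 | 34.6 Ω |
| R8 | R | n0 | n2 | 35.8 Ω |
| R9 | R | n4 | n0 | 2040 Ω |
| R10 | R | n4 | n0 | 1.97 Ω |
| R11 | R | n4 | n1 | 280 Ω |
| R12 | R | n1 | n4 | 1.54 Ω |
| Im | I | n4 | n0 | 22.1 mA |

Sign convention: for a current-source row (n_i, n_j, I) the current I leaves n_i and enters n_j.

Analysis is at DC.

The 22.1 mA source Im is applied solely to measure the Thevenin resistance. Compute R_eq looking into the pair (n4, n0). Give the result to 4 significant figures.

Element admittances at DC:
  Y(R1) = 0.007299 S between n1,n4
  Y(R2) = 0.01786 S between n0,n4
  Y(R3) = 0.002092 S between n3,n4
  Y(R4) = 0.1757 S between n2,n3
  Y(R5) = 0.009901 S between n3,n1
  Y(R6) = 0.0001050 S between n2,n0
  Y(R7) = 0.02890 S between n4,n1
  Y(R8) = 0.02793 S between n0,n2
  Y(R9) = 0.0004902 S between n4,n0
  Y(R10) = 0.5076 S between n4,n0
  Y(R11) = 0.003571 S between n4,n1
  Y(R12) = 0.6494 S between n1,n4
  Im: injects 0.0221 A into n0 (from n4)
Assemble and solve the 4×4 MNA system:
  V(n1)=-0.04100  V(n2)=-0.01174  V(n3)=-0.01362  V(n4)=-0.04139

R_eq = 1.873 Ω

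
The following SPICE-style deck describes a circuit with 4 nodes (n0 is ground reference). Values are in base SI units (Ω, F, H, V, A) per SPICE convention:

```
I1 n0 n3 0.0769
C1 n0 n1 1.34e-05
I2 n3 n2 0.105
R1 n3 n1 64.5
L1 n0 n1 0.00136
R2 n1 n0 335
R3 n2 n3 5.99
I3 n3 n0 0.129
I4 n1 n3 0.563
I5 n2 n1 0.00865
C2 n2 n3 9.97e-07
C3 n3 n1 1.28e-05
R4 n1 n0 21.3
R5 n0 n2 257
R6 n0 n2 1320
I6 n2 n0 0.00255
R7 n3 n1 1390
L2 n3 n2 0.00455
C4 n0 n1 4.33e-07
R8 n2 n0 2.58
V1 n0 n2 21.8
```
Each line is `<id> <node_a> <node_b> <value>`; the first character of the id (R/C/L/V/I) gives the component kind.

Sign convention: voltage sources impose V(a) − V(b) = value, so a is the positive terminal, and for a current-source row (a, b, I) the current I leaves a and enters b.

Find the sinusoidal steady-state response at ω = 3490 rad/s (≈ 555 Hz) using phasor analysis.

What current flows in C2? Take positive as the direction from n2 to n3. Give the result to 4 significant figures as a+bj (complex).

Element admittances at ω=3490 rad/s:
  I1: injects 0.0769 A into n3 (from n0)
  Y(C1) = 0.000+0.04677j S between n0,n1
  I2: injects 0.105 A into n2 (from n3)
  Y(R1) = 0.01550+0.000j S between n3,n1
  Y(L1) = 0.000-0.2107j S between n0,n1
  Y(R2) = 0.002985+0.000j S between n1,n0
  Y(R3) = 0.1669+0.000j S between n2,n3
  I3: injects 0.129 A into n0 (from n3)
  I4: injects 0.563 A into n3 (from n1)
  I5: injects 0.00865 A into n1 (from n2)
  Y(C2) = 0.000+0.003480j S between n2,n3
  Y(C3) = 0.000+0.04467j S between n3,n1
  Y(R4) = 0.04695+0.000j S between n1,n0
  Y(R5) = 0.003891+0.000j S between n0,n2
  Y(R6) = 0.0007576+0.000j S between n0,n2
  I6: injects 0.00255 A into n0 (from n2)
  Y(R7) = 0.0007194+0.000j S between n3,n1
  Y(L2) = 0.000-0.06297j S between n3,n2
  Y(C4) = 0.000+0.001511j S between n0,n1
  Y(R8) = 0.3876+0.000j S between n2,n0
  V1: constraint V(n0)−V(n2) = 21.8
Assemble and solve the 4×4 MNA system:
  V(n1)=0.2749-8.971j  V(n2)=-21.80+0.000j  V(n3)=-15.85+5.071j
  i(V1)=-9.940-0.4926j

0.01764-0.02070j A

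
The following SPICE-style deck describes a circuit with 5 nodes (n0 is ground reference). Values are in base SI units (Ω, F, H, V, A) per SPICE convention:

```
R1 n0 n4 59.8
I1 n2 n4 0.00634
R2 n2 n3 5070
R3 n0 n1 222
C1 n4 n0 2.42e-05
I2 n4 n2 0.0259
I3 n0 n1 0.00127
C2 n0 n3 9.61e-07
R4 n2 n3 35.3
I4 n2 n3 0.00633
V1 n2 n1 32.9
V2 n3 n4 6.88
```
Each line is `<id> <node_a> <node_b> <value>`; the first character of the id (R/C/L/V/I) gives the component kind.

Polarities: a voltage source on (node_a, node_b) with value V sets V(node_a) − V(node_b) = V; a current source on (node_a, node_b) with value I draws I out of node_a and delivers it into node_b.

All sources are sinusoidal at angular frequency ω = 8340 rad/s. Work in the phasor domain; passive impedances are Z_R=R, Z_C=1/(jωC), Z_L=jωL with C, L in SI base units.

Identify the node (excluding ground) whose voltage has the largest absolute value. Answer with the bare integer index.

1

Element admittances at ω=8340 rad/s:
  Y(R1) = 0.01672+0.000j S between n0,n4
  I1: injects 0.00634 A into n4 (from n2)
  Y(R2) = 0.0001972+0.000j S between n2,n3
  Y(R3) = 0.004505+0.000j S between n0,n1
  Y(C1) = 0.000+0.2018j S between n4,n0
  I2: injects 0.0259 A into n2 (from n4)
  I3: injects 0.00127 A into n1 (from n0)
  Y(C2) = 0.000+0.008015j S between n0,n3
  Y(R4) = 0.02833+0.000j S between n2,n3
  I4: injects 0.00633 A into n3 (from n2)
  V1: constraint V(n2)−V(n1) = 32.9
  V2: constraint V(n3)−V(n4) = 6.88
Assemble and solve the 6×6 MNA system:
  V(n1)=-22.22-0.4318j  V(n2)=10.68-0.4318j  V(n3)=6.666-0.5000j  V(n4)=-0.2137-0.5000j
  i(V1)=-0.1013-0.001945j  i(V2)=0.1169-0.05148j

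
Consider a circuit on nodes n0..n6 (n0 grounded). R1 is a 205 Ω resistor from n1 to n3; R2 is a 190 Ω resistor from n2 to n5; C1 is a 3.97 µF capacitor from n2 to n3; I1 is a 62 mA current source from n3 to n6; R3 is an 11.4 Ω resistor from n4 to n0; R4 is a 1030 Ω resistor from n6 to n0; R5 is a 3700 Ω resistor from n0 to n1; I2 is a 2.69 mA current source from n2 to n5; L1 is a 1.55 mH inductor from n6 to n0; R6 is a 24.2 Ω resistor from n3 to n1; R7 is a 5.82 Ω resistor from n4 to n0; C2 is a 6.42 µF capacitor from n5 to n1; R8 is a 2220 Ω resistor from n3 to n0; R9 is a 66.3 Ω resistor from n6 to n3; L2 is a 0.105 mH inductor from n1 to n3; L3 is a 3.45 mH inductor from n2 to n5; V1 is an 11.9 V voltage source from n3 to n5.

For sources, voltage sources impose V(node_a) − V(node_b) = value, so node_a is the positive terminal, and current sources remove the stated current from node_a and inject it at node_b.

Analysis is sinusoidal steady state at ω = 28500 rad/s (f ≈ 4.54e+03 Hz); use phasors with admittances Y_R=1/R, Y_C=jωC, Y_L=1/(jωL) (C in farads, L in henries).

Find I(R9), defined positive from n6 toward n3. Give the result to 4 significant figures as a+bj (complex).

0.06253-0.001056j A

MNA unknowns: 6 node voltages V₁..V_6 plus 1 source current (V1)
R1: Y=0.004878+0.000j on G[1,3]
R2: Y=0.005263+0.000j on G[2,5]
C1: Y=0.000+0.1131j on G[2,3]
I1: z[3]−=0.062, z[6]+=0.062
R3: Y=0.08772+0.000j on G[4,0]
R4: Y=0.0009709+0.000j on G[6,0]
R5: Y=0.0002703+0.000j on G[0,1]
I2: z[2]−=0.00269, z[5]+=0.00269
L1: Y=0.000-0.02264j on G[6,0]
R6: Y=0.04132+0.000j on G[3,1]
R7: Y=0.1718+0.000j on G[4,0]
C2: Y=0.000+0.1830j on G[5,1]
R8: Y=0.0004505+0.000j on G[3,0]
R9: Y=0.01508+0.000j on G[6,3]
L2: Y=0.000-0.3342j on G[1,3]
L3: Y=0.000-0.01017j on G[2,5]
V1: row V3−V5=11.9, i_V1 at 3,5
solve → V1=8.966-3.989j, V2=-3.054+0.7411j, V3=-4.194+0.04846j, V4=0.000+0.000j, V5=-16.09+0.04846j, V6=-0.04758-0.02156j
aux → i_V1=-0.8170-4.456j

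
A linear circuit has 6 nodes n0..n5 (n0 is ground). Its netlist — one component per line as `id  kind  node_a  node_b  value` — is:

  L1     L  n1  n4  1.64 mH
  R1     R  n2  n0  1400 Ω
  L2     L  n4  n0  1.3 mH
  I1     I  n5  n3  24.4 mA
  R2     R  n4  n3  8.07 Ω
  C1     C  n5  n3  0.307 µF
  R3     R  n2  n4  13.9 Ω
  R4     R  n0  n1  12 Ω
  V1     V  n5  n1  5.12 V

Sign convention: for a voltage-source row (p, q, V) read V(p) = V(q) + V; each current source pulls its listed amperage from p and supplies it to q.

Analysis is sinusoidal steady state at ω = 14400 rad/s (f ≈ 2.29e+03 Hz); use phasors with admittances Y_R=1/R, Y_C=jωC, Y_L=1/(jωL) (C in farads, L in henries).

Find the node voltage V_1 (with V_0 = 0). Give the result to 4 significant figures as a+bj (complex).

Apply KCL at each of the 5 non-ground nodes and solve the resulting linear system.
Node n1: branches {L1, R4, V1} → V_1 = -0.1262-0.1864j
Node n2: branches {R1, R3} → V_2 = -0.2853+0.1987j
Node n3: branches {I1, R2, C1} → V_3 = -0.07097+0.3814j
Node n4: branches {L1, L2, R2, R3} → V_4 = -0.2881+0.2007j
Node n5: branches {I1, C1, V1} → V_5 = 4.994-0.1864j
Source currents: i(V1)=-0.02691-0.02239j

-0.1262-0.1864j V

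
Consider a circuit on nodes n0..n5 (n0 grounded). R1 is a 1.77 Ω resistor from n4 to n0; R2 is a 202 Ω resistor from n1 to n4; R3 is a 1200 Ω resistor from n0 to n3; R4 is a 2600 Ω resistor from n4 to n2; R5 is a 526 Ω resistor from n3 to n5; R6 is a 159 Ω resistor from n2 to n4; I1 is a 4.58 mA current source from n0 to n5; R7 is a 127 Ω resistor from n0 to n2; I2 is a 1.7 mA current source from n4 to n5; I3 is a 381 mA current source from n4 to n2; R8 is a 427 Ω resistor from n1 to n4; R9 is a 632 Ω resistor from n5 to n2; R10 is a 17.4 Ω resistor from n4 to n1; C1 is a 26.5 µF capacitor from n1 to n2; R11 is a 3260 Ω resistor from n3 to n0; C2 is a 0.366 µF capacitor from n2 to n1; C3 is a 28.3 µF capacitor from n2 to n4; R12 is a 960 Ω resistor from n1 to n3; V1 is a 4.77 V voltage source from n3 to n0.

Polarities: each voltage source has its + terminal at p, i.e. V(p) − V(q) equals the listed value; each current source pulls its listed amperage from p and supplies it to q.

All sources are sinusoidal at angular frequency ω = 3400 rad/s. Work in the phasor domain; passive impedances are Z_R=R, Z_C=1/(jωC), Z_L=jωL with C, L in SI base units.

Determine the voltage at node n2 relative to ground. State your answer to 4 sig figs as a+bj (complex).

1.176-2.486j V

Apply KCL at each of the 5 non-ground nodes and solve the resulting linear system.
Node n1: branches {R2, R8, R10, C1, C2, R12} → V_1 = 1.997-1.099j
Node n2: branches {R4, R6, R7, I3, R9, C1, C2, C3} → V_2 = 1.176-2.486j
Node n3: branches {R3, R5, R11, R12, V1} → V_3 = 4.770+0.000j
Node n4: branches {R1, R2, R4, R6, I2, I3, R8, R10, C3} → V_4 = -0.003750+0.04048j
Node n5: branches {R5, I1, I2, R9} → V_5 = 4.940-1.129j
Source currents: i(V1)=-0.008003-0.003292j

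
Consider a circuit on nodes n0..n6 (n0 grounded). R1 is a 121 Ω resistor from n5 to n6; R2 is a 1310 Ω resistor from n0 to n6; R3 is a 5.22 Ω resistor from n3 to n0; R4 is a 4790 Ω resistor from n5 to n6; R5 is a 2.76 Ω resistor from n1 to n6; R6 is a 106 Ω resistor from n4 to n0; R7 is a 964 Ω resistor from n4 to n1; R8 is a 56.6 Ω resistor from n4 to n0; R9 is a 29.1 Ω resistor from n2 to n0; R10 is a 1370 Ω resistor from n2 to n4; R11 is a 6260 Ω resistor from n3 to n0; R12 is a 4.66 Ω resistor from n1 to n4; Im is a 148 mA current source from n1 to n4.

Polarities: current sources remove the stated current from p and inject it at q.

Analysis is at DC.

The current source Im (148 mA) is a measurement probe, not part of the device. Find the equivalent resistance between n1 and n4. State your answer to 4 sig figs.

R_eq = 4.622 Ω

Apply KCL at each of the 6 non-ground nodes and solve the resulting linear system.
Node n1: branches {R5, R7, R12, Im} → V_1 = -0.6658
Node n2: branches {R9, R10} → V_2 = 0.0003792
Node n3: branches {R3, R11} → V_3 = 0.000
Node n4: branches {R6, R7, R8, R10, R12, Im} → V_4 = 0.01823
Node n5: branches {R1, R4} → V_5 = -0.6644
Node n6: branches {R1, R2, R4, R5} → V_6 = -0.6644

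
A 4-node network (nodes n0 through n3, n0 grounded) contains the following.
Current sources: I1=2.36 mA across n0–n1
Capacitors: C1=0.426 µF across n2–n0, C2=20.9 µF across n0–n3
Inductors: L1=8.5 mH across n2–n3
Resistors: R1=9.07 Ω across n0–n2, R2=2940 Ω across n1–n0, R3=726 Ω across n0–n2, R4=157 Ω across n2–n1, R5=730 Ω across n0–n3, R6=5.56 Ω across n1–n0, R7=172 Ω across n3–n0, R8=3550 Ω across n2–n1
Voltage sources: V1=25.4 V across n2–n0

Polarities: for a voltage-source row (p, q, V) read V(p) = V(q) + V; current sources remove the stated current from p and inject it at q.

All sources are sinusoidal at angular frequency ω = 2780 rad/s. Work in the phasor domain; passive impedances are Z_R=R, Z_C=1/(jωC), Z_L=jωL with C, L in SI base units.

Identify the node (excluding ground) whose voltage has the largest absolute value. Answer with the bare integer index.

Apply KCL at each of the 3 non-ground nodes and solve the resulting linear system.
Node n1: branches {I1, R2, R4, R6, R8} → V_1 = 0.9168+0.000j
Node n2: branches {C1, L1, R1, R3, R4, R8, V1} → V_2 = 25.40+0.000j
Node n3: branches {L1, R5, C2, R7} → V_3 = -56.42-25.68j
Source currents: i(V1)=-4.085+3.432j

3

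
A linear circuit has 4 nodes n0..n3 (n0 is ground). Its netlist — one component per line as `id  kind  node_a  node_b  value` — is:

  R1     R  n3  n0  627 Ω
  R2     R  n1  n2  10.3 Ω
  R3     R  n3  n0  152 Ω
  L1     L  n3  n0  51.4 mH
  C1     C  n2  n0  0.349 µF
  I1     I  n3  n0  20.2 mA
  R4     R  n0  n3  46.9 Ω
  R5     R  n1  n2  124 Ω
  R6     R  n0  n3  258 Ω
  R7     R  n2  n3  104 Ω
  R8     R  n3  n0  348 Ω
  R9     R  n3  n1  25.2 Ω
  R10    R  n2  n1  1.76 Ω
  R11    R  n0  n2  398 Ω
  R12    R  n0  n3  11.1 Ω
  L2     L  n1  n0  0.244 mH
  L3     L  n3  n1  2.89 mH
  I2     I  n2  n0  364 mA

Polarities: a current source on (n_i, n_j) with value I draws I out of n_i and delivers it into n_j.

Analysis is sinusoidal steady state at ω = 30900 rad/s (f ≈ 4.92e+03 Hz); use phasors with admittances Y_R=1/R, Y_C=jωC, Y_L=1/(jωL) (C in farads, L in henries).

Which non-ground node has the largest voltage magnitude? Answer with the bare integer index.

2

Apply KCL at each of the 3 non-ground nodes and solve the resulting linear system.
Node n1: branches {R2, R5, R9, R10, L2, L3} → V_1 = -0.8326-2.600j
Node n2: branches {R2, C1, R5, R7, R10, R11, I2} → V_2 = -1.396-2.541j
Node n3: branches {R1, R3, L1, I1, R4, R6, R7, R8, R9, R12, L3} → V_3 = -0.4977-0.7069j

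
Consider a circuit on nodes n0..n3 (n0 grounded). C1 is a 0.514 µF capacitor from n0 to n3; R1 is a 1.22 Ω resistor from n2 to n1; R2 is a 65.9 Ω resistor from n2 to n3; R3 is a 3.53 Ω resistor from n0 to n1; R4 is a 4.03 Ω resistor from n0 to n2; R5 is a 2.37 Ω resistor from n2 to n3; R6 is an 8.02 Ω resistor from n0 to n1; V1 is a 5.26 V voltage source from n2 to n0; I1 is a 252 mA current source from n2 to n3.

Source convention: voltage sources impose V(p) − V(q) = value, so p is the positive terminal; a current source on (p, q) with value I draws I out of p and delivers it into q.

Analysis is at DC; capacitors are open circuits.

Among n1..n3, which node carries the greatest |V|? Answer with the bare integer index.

3

Element admittances at DC:
  Y(C1) = 0.000 S between n0,n3
  Y(R1) = 0.8197 S between n2,n1
  Y(R2) = 0.01517 S between n2,n3
  Y(R3) = 0.2833 S between n0,n1
  Y(R4) = 0.2481 S between n0,n2
  Y(R5) = 0.4219 S between n2,n3
  Y(R6) = 0.1247 S between n0,n1
  V1: constraint V(n2)−V(n0) = 5.26
  I1: injects 0.252 A into n3 (from n2)
Assemble and solve the 4×4 MNA system:
  V(n1)=3.512  V(n2)=5.260  V(n3)=5.837
  i(V1)=-2.738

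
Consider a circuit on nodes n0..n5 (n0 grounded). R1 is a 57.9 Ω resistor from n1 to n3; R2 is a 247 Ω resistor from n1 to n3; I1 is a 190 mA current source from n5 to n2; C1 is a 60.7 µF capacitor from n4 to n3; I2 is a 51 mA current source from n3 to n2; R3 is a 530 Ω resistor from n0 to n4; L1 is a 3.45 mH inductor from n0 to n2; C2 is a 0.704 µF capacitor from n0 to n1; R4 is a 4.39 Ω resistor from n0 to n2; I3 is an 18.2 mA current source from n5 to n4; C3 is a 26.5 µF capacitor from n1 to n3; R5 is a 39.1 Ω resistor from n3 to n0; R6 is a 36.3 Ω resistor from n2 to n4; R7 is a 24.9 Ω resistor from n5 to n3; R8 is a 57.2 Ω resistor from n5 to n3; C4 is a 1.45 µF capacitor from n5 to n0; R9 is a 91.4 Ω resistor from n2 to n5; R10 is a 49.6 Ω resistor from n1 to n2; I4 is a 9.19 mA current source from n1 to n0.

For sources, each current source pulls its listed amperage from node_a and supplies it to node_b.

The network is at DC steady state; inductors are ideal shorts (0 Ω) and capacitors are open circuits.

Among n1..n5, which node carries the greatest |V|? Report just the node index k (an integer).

5

Apply KCL at each of the 5 non-ground nodes and solve the resulting linear system.
Node n1: branches {R1, R2, C2, C3, R10, I4} → V_1 = -2.849
Node n2: branches {I1, I2, L1, R4, R6, R9, R10} → V_2 = 0.000
Node n3: branches {R1, R2, C1, I2, C3, R5, R7, R8} → V_3 = -5.112
Node n4: branches {C1, R3, I3, R6} → V_4 = 0.6183
Node n5: branches {I1, I3, R7, R8, C4, R9} → V_5 = -7.332
Source currents: i(L1)=-0.1204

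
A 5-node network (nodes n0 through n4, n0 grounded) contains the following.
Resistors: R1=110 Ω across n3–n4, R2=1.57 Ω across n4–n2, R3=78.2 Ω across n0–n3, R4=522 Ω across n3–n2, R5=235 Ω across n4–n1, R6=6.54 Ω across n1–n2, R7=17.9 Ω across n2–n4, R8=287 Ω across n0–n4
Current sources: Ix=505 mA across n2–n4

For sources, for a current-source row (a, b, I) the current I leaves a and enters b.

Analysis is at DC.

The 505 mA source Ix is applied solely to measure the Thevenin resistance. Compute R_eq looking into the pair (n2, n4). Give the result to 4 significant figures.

R_eq = 1.431 Ω

MNA unknowns: 4 node voltages V₁..V_4
R1: Y=0.009091 on G[3,4]
R2: Y=0.6369 on G[4,2]
R3: Y=0.01279 on G[0,3]
R4: Y=0.001916 on G[3,2]
R5: Y=0.004255 on G[4,1]
R6: Y=0.1529 on G[1,2]
R7: Y=0.05587 on G[2,4]
R8: Y=0.003484 on G[0,4]
Ix: z[2]−=0.505, z[4]+=0.505
solve → V1=-0.6241, V2=-0.6437, V3=-0.02157, V4=0.07918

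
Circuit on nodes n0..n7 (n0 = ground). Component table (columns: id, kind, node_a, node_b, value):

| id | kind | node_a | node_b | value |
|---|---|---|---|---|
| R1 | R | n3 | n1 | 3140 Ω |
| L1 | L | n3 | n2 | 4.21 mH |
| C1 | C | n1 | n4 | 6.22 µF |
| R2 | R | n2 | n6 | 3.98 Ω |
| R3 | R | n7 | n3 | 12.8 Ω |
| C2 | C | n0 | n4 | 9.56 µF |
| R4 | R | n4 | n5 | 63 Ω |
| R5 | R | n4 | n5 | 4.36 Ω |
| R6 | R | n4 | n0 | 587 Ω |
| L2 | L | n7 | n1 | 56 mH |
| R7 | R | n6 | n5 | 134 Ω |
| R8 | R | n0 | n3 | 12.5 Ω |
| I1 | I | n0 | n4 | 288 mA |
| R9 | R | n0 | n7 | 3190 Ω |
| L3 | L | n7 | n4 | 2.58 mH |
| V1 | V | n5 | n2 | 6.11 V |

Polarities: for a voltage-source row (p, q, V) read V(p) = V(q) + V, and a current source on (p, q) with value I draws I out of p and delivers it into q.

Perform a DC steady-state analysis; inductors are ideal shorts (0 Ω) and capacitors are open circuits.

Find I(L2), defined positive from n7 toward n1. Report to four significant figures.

0.001740 A

MNA unknowns: 7 node voltages V₁..V_7 plus 4 source currents (L1, L2, L3, V1)
R1: Y=0.0003185 on G[3,1]
L1: row V3−V2=0, i_L1 at 3,2
C1: Y=0.000 on G[1,4]
R2: Y=0.2513 on G[2,6]
R3: Y=0.07812 on G[7,3]
C2: Y=0.000 on G[0,4]
R4: Y=0.01587 on G[4,5]
R5: Y=0.2294 on G[4,5]
R6: Y=0.001704 on G[4,0]
L2: row V7−V1=0, i_L2 at 7,1
R7: Y=0.007463 on G[6,5]
R8: Y=0.08000 on G[0,3]
I1: z[0]−=0.288, z[4]+=0.288
R9: Y=0.0003135 on G[0,7]
L3: row V7−V4=0, i_L3 at 7,4
V1: row V5−V2=6.11, i_V1 at 5,2
solve → V1=8.841, V2=3.377, V3=3.377, V4=8.841, V5=9.487, V6=3.553, V7=8.841
aux → i_L1=0.1584, i_L2=0.001740, i_L3=-0.4314, i_V1=-0.2027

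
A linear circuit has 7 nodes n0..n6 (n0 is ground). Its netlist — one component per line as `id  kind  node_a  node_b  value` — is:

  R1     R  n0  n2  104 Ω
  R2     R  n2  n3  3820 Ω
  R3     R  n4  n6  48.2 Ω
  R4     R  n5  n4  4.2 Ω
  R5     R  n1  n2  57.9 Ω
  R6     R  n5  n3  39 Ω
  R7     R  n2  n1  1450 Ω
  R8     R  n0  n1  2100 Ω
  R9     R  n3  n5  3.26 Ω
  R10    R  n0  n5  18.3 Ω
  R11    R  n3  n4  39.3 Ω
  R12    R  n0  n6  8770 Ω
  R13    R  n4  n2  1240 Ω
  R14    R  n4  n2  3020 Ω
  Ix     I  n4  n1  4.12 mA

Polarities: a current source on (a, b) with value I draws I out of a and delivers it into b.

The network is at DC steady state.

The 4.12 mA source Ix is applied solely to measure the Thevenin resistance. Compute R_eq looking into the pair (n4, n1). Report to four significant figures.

R_eq = 153.8 Ω

Element admittances at DC:
  Y(R1) = 0.009615 S between n0,n2
  Y(R2) = 0.0002618 S between n2,n3
  Y(R3) = 0.02075 S between n4,n6
  Y(R4) = 0.2381 S between n5,n4
  Y(R5) = 0.01727 S between n1,n2
  Y(R6) = 0.02564 S between n5,n3
  Y(R7) = 0.0006897 S between n2,n1
  Y(R8) = 0.0004762 S between n0,n1
  Y(R9) = 0.3067 S between n3,n5
  Y(R10) = 0.05464 S between n0,n5
  Y(R11) = 0.02545 S between n3,n4
  Y(R12) = 0.0001140 S between n0,n6
  Y(R13) = 0.0008065 S between n4,n2
  Y(R14) = 0.0003311 S between n4,n2
  Ix: injects 0.00412 A into n1 (from n4)
Assemble and solve the 6×6 MNA system:
  V(n1)=0.5551  V(n2)=0.3404  V(n3)=-0.06526  V(n4)=-0.07843  V(n5)=-0.06457  V(n6)=-0.07800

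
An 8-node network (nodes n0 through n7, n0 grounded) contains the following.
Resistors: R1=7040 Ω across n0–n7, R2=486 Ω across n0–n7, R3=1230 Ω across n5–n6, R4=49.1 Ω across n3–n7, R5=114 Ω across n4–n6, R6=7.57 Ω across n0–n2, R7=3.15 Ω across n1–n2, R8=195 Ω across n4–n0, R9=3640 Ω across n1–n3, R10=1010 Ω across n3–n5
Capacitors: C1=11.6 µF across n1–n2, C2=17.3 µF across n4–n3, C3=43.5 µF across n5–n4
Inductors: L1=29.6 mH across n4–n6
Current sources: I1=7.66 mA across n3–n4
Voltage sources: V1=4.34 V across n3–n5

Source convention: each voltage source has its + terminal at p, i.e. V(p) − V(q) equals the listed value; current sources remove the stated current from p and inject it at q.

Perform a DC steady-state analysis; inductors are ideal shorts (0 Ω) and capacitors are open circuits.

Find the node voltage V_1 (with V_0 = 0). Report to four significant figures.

-0.003537 V

Element admittances at DC:
  Y(R1) = 0.0001420 S between n0,n7
  Y(R2) = 0.002058 S between n0,n7
  Y(R3) = 0.0008130 S between n5,n6
  Y(R4) = 0.02037 S between n3,n7
  Y(R5) = 0.008772 S between n4,n6
  Y(C1) = 0.000 S between n1,n2
  L1: short n4↔n6 (DC inductor)
  Y(C2) = 0.000 S between n4,n3
  Y(R6) = 0.1321 S between n0,n2
  I1: injects 0.00766 A into n4 (from n3)
  Y(R7) = 0.3175 S between n1,n2
  Y(C3) = 0.000 S between n5,n4
  Y(R8) = 0.005128 S between n4,n0
  Y(R9) = 0.0002747 S between n1,n3
  Y(R10) = 0.0009901 S between n3,n5
  V1: constraint V(n3)−V(n5) = 4.34
Assemble and solve the 9×9 MNA system:
  V(n1)=-0.003537  V(n2)=-0.002497  V(n3)=-1.204  V(n4)=0.5306  V(n5)=-5.544  V(n6)=0.5306  V(n7)=-1.087
  i(L1)=0.004939  i(V1)=-0.009236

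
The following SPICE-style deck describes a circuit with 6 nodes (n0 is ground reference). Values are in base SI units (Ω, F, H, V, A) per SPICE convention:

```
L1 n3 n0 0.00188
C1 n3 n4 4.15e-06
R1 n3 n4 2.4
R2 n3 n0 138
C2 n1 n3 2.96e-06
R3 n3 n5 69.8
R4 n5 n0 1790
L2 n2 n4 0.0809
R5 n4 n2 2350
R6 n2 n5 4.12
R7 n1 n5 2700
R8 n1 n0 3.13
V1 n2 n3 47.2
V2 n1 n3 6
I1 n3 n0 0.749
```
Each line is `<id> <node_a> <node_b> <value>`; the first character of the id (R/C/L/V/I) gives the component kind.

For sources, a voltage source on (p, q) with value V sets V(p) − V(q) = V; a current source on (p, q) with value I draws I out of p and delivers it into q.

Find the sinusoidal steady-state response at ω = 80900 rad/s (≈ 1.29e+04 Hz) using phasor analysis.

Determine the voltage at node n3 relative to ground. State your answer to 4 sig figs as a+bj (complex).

MNA unknowns: 5 node voltages V₁..V_5 plus 2 source currents (V1, V2)
L1: Y=0.000-0.006575j on G[3,0]
C1: Y=0.000+0.3357j on G[3,4]
R1: Y=0.4167+0.000j on G[3,4]
R2: Y=0.007246+0.000j on G[3,0]
C2: Y=0.000+0.2395j on G[1,3]
R3: Y=0.01433+0.000j on G[3,5]
R4: Y=0.0005587+0.000j on G[5,0]
L2: Y=0.000-0.0001528j on G[2,4]
R5: Y=0.0004255+0.000j on G[4,2]
R6: Y=0.2427+0.000j on G[2,5]
R7: Y=0.0003704+0.000j on G[1,5]
R8: Y=0.3195+0.000j on G[1,0]
V1: row V2−V3=47.2, i_V1 at 2,3
V2: row V1−V3=6, i_V2 at 1,3
I1: z[3]−=0.749, z[0]+=0.749
solve → V1=-2.218-0.1651j, V2=38.98-0.1651j, V3=-8.218-0.1651j, V4=-8.197-0.1991j, V5=36.22-0.1647j
aux → i_V1=-0.6912+0.007281j, i_V2=0.7228-1.384j

-8.218-0.1651j V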